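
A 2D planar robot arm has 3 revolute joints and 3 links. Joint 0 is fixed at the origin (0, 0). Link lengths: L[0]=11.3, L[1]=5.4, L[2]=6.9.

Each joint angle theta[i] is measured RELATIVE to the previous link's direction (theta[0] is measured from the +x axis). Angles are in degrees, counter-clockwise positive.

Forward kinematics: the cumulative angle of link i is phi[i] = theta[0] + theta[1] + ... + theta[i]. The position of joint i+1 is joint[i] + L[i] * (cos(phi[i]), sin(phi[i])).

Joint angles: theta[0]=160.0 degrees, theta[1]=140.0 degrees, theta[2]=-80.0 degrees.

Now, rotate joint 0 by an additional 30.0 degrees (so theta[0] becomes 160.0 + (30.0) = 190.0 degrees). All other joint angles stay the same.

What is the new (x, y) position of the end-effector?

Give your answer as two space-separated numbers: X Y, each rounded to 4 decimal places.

joint[0] = (0.0000, 0.0000)  (base)
link 0: phi[0] = 190 = 190 deg
  cos(190 deg) = -0.9848, sin(190 deg) = -0.1736
  joint[1] = (0.0000, 0.0000) + 11.3 * (-0.9848, -0.1736) = (0.0000 + -11.1283, 0.0000 + -1.9622) = (-11.1283, -1.9622)
link 1: phi[1] = 190 + 140 = 330 deg
  cos(330 deg) = 0.8660, sin(330 deg) = -0.5000
  joint[2] = (-11.1283, -1.9622) + 5.4 * (0.8660, -0.5000) = (-11.1283 + 4.6765, -1.9622 + -2.7000) = (-6.4518, -4.6622)
link 2: phi[2] = 190 + 140 + -80 = 250 deg
  cos(250 deg) = -0.3420, sin(250 deg) = -0.9397
  joint[3] = (-6.4518, -4.6622) + 6.9 * (-0.3420, -0.9397) = (-6.4518 + -2.3599, -4.6622 + -6.4839) = (-8.8117, -11.1461)
End effector: (-8.8117, -11.1461)

Answer: -8.8117 -11.1461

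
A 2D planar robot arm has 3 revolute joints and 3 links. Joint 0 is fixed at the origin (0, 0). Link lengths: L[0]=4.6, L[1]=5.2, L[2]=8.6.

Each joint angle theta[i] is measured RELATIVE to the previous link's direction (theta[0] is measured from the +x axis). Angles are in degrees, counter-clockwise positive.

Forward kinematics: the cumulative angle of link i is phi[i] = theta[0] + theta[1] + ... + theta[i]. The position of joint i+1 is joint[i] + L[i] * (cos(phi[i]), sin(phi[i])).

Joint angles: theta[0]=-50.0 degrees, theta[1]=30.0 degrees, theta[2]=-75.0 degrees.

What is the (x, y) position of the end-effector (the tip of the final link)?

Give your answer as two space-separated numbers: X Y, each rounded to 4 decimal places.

joint[0] = (0.0000, 0.0000)  (base)
link 0: phi[0] = -50 = -50 deg
  cos(-50 deg) = 0.6428, sin(-50 deg) = -0.7660
  joint[1] = (0.0000, 0.0000) + 4.6 * (0.6428, -0.7660) = (0.0000 + 2.9568, 0.0000 + -3.5238) = (2.9568, -3.5238)
link 1: phi[1] = -50 + 30 = -20 deg
  cos(-20 deg) = 0.9397, sin(-20 deg) = -0.3420
  joint[2] = (2.9568, -3.5238) + 5.2 * (0.9397, -0.3420) = (2.9568 + 4.8864, -3.5238 + -1.7785) = (7.8432, -5.3023)
link 2: phi[2] = -50 + 30 + -75 = -95 deg
  cos(-95 deg) = -0.0872, sin(-95 deg) = -0.9962
  joint[3] = (7.8432, -5.3023) + 8.6 * (-0.0872, -0.9962) = (7.8432 + -0.7495, -5.3023 + -8.5673) = (7.0937, -13.8696)
End effector: (7.0937, -13.8696)

Answer: 7.0937 -13.8696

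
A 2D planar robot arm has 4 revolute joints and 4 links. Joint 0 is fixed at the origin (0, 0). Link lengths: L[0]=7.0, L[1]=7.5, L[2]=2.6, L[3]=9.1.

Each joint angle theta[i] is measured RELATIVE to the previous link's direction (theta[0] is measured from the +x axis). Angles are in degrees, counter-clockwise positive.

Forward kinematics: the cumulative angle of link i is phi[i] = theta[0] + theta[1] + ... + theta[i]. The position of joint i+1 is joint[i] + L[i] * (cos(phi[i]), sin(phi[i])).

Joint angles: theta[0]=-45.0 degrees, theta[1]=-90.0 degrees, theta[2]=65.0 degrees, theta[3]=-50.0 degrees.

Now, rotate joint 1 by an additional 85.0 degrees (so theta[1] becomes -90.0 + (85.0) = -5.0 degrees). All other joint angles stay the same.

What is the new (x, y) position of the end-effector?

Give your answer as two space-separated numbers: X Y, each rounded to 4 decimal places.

Answer: 19.7363 -15.2417

Derivation:
joint[0] = (0.0000, 0.0000)  (base)
link 0: phi[0] = -45 = -45 deg
  cos(-45 deg) = 0.7071, sin(-45 deg) = -0.7071
  joint[1] = (0.0000, 0.0000) + 7 * (0.7071, -0.7071) = (0.0000 + 4.9497, 0.0000 + -4.9497) = (4.9497, -4.9497)
link 1: phi[1] = -45 + -5 = -50 deg
  cos(-50 deg) = 0.6428, sin(-50 deg) = -0.7660
  joint[2] = (4.9497, -4.9497) + 7.5 * (0.6428, -0.7660) = (4.9497 + 4.8209, -4.9497 + -5.7453) = (9.7707, -10.6951)
link 2: phi[2] = -45 + -5 + 65 = 15 deg
  cos(15 deg) = 0.9659, sin(15 deg) = 0.2588
  joint[3] = (9.7707, -10.6951) + 2.6 * (0.9659, 0.2588) = (9.7707 + 2.5114, -10.6951 + 0.6729) = (12.2821, -10.0222)
link 3: phi[3] = -45 + -5 + 65 + -50 = -35 deg
  cos(-35 deg) = 0.8192, sin(-35 deg) = -0.5736
  joint[4] = (12.2821, -10.0222) + 9.1 * (0.8192, -0.5736) = (12.2821 + 7.4543, -10.0222 + -5.2195) = (19.7363, -15.2417)
End effector: (19.7363, -15.2417)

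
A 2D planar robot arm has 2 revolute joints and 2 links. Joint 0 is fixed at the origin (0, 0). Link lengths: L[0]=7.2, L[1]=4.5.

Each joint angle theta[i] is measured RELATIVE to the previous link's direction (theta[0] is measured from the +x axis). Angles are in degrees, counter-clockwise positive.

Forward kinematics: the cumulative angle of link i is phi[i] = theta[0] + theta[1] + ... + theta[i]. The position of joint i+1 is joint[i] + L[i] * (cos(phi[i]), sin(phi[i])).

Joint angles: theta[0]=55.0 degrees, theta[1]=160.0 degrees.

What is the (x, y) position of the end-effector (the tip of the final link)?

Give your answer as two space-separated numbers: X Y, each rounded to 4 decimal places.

Answer: 0.4436 3.3168

Derivation:
joint[0] = (0.0000, 0.0000)  (base)
link 0: phi[0] = 55 = 55 deg
  cos(55 deg) = 0.5736, sin(55 deg) = 0.8192
  joint[1] = (0.0000, 0.0000) + 7.2 * (0.5736, 0.8192) = (0.0000 + 4.1298, 0.0000 + 5.8979) = (4.1298, 5.8979)
link 1: phi[1] = 55 + 160 = 215 deg
  cos(215 deg) = -0.8192, sin(215 deg) = -0.5736
  joint[2] = (4.1298, 5.8979) + 4.5 * (-0.8192, -0.5736) = (4.1298 + -3.6862, 5.8979 + -2.5811) = (0.4436, 3.3168)
End effector: (0.4436, 3.3168)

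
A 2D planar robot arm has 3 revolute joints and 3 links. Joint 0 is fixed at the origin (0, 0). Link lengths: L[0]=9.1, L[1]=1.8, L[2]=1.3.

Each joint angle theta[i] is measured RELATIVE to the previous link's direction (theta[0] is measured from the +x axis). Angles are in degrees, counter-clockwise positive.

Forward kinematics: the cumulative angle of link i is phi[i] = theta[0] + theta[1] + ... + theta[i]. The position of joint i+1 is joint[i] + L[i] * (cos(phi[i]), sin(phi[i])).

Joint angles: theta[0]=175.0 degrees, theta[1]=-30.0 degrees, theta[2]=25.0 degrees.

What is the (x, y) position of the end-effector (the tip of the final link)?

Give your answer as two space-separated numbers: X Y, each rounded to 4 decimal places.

Answer: -11.8201 2.0513

Derivation:
joint[0] = (0.0000, 0.0000)  (base)
link 0: phi[0] = 175 = 175 deg
  cos(175 deg) = -0.9962, sin(175 deg) = 0.0872
  joint[1] = (0.0000, 0.0000) + 9.1 * (-0.9962, 0.0872) = (0.0000 + -9.0654, 0.0000 + 0.7931) = (-9.0654, 0.7931)
link 1: phi[1] = 175 + -30 = 145 deg
  cos(145 deg) = -0.8192, sin(145 deg) = 0.5736
  joint[2] = (-9.0654, 0.7931) + 1.8 * (-0.8192, 0.5736) = (-9.0654 + -1.4745, 0.7931 + 1.0324) = (-10.5398, 1.8256)
link 2: phi[2] = 175 + -30 + 25 = 170 deg
  cos(170 deg) = -0.9848, sin(170 deg) = 0.1736
  joint[3] = (-10.5398, 1.8256) + 1.3 * (-0.9848, 0.1736) = (-10.5398 + -1.2803, 1.8256 + 0.2257) = (-11.8201, 2.0513)
End effector: (-11.8201, 2.0513)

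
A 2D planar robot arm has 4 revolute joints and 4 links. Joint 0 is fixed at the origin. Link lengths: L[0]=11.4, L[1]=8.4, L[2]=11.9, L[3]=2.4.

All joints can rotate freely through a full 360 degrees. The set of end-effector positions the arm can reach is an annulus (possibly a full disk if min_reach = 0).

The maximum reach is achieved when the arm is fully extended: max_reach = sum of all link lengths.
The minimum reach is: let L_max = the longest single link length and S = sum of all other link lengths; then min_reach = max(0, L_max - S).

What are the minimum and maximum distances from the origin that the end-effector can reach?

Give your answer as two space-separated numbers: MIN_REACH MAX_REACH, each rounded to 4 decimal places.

Answer: 0.0000 34.1000

Derivation:
Link lengths: [11.4, 8.4, 11.9, 2.4]
max_reach = 11.4 + 8.4 + 11.9 + 2.4 = 34.1
L_max = max([11.4, 8.4, 11.9, 2.4]) = 11.9
S (sum of others) = 34.1 - 11.9 = 22.2
min_reach = max(0, 11.9 - 22.2) = max(0, -10.3) = 0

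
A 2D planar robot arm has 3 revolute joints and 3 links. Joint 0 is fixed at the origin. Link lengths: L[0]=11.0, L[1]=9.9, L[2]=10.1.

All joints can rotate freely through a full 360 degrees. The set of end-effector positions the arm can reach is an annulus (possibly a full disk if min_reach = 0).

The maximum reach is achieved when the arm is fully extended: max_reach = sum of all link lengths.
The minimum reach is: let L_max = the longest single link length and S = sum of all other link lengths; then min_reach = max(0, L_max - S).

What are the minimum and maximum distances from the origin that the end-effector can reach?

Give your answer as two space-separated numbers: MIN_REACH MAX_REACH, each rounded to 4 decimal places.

Link lengths: [11.0, 9.9, 10.1]
max_reach = 11 + 9.9 + 10.1 = 31
L_max = max([11.0, 9.9, 10.1]) = 11
S (sum of others) = 31 - 11 = 20
min_reach = max(0, 11 - 20) = max(0, -9) = 0

Answer: 0.0000 31.0000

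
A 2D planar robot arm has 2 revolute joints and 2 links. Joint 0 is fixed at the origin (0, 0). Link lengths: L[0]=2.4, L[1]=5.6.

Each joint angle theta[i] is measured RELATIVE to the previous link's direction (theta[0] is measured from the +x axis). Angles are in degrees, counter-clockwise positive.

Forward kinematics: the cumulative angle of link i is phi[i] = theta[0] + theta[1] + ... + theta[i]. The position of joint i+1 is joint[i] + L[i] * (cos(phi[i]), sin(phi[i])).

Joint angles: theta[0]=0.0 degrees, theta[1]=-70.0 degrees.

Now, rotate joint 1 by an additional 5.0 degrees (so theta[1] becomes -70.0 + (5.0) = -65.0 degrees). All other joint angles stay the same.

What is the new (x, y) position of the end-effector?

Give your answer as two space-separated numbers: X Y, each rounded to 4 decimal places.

joint[0] = (0.0000, 0.0000)  (base)
link 0: phi[0] = 0 = 0 deg
  cos(0 deg) = 1.0000, sin(0 deg) = 0.0000
  joint[1] = (0.0000, 0.0000) + 2.4 * (1.0000, 0.0000) = (0.0000 + 2.4000, 0.0000 + 0.0000) = (2.4000, 0.0000)
link 1: phi[1] = 0 + -65 = -65 deg
  cos(-65 deg) = 0.4226, sin(-65 deg) = -0.9063
  joint[2] = (2.4000, 0.0000) + 5.6 * (0.4226, -0.9063) = (2.4000 + 2.3667, 0.0000 + -5.0753) = (4.7667, -5.0753)
End effector: (4.7667, -5.0753)

Answer: 4.7667 -5.0753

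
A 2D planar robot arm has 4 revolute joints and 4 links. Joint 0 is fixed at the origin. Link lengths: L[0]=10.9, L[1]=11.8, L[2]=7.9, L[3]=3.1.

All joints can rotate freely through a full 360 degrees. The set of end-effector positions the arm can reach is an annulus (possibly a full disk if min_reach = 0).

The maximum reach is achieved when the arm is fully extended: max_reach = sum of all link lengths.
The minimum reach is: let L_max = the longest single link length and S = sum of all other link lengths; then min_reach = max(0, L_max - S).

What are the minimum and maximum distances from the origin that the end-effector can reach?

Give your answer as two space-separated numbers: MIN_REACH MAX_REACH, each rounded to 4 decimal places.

Link lengths: [10.9, 11.8, 7.9, 3.1]
max_reach = 10.9 + 11.8 + 7.9 + 3.1 = 33.7
L_max = max([10.9, 11.8, 7.9, 3.1]) = 11.8
S (sum of others) = 33.7 - 11.8 = 21.9
min_reach = max(0, 11.8 - 21.9) = max(0, -10.1) = 0

Answer: 0.0000 33.7000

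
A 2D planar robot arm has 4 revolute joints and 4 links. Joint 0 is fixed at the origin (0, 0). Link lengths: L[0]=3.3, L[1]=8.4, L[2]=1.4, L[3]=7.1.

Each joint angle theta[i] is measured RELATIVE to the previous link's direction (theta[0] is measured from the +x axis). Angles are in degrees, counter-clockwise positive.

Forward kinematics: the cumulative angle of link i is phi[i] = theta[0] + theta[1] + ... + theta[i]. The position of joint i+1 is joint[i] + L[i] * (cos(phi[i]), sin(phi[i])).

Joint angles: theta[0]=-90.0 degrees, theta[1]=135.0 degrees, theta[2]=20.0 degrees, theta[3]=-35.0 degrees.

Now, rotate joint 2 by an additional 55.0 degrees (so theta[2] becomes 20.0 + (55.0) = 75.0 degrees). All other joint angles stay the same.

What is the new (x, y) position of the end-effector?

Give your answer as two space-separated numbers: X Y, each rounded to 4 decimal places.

Answer: 5.8585 10.9251

Derivation:
joint[0] = (0.0000, 0.0000)  (base)
link 0: phi[0] = -90 = -90 deg
  cos(-90 deg) = 0.0000, sin(-90 deg) = -1.0000
  joint[1] = (0.0000, 0.0000) + 3.3 * (0.0000, -1.0000) = (0.0000 + 0.0000, 0.0000 + -3.3000) = (0.0000, -3.3000)
link 1: phi[1] = -90 + 135 = 45 deg
  cos(45 deg) = 0.7071, sin(45 deg) = 0.7071
  joint[2] = (0.0000, -3.3000) + 8.4 * (0.7071, 0.7071) = (0.0000 + 5.9397, -3.3000 + 5.9397) = (5.9397, 2.6397)
link 2: phi[2] = -90 + 135 + 75 = 120 deg
  cos(120 deg) = -0.5000, sin(120 deg) = 0.8660
  joint[3] = (5.9397, 2.6397) + 1.4 * (-0.5000, 0.8660) = (5.9397 + -0.7000, 2.6397 + 1.2124) = (5.2397, 3.8521)
link 3: phi[3] = -90 + 135 + 75 + -35 = 85 deg
  cos(85 deg) = 0.0872, sin(85 deg) = 0.9962
  joint[4] = (5.2397, 3.8521) + 7.1 * (0.0872, 0.9962) = (5.2397 + 0.6188, 3.8521 + 7.0730) = (5.8585, 10.9251)
End effector: (5.8585, 10.9251)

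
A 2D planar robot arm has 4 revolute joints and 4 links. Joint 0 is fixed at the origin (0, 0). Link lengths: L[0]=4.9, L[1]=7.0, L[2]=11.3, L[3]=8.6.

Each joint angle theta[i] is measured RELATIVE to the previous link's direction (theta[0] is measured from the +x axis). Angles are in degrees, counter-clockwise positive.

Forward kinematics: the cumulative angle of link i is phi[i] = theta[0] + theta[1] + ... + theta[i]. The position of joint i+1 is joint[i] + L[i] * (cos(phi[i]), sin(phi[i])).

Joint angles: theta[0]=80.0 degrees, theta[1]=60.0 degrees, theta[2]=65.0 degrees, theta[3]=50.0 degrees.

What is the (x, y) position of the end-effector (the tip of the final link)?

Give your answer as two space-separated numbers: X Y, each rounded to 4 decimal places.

joint[0] = (0.0000, 0.0000)  (base)
link 0: phi[0] = 80 = 80 deg
  cos(80 deg) = 0.1736, sin(80 deg) = 0.9848
  joint[1] = (0.0000, 0.0000) + 4.9 * (0.1736, 0.9848) = (0.0000 + 0.8509, 0.0000 + 4.8256) = (0.8509, 4.8256)
link 1: phi[1] = 80 + 60 = 140 deg
  cos(140 deg) = -0.7660, sin(140 deg) = 0.6428
  joint[2] = (0.8509, 4.8256) + 7 * (-0.7660, 0.6428) = (0.8509 + -5.3623, 4.8256 + 4.4995) = (-4.5114, 9.3251)
link 2: phi[2] = 80 + 60 + 65 = 205 deg
  cos(205 deg) = -0.9063, sin(205 deg) = -0.4226
  joint[3] = (-4.5114, 9.3251) + 11.3 * (-0.9063, -0.4226) = (-4.5114 + -10.2413, 9.3251 + -4.7756) = (-14.7527, 4.5495)
link 3: phi[3] = 80 + 60 + 65 + 50 = 255 deg
  cos(255 deg) = -0.2588, sin(255 deg) = -0.9659
  joint[4] = (-14.7527, 4.5495) + 8.6 * (-0.2588, -0.9659) = (-14.7527 + -2.2258, 4.5495 + -8.3070) = (-16.9786, -3.7575)
End effector: (-16.9786, -3.7575)

Answer: -16.9786 -3.7575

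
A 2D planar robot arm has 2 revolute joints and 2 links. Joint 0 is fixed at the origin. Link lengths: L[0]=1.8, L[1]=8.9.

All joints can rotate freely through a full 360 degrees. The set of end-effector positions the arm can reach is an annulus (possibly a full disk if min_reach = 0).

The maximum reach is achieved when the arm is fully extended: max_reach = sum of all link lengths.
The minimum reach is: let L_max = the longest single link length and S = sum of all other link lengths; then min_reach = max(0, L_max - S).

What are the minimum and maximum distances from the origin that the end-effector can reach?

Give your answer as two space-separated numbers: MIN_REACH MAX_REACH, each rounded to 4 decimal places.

Answer: 7.1000 10.7000

Derivation:
Link lengths: [1.8, 8.9]
max_reach = 1.8 + 8.9 = 10.7
L_max = max([1.8, 8.9]) = 8.9
S (sum of others) = 10.7 - 8.9 = 1.8
min_reach = max(0, 8.9 - 1.8) = max(0, 7.1) = 7.1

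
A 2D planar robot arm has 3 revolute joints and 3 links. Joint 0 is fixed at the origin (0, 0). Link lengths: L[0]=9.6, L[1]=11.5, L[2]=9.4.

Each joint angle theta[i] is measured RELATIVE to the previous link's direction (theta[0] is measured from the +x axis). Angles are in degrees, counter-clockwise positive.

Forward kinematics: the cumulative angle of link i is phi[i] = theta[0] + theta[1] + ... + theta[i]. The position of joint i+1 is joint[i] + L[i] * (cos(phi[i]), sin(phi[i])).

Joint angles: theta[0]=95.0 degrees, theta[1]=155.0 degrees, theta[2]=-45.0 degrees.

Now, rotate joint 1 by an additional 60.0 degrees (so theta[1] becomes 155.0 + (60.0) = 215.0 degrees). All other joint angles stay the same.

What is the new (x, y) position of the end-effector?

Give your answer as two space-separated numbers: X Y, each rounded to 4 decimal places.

Answer: 5.7361 -8.6103

Derivation:
joint[0] = (0.0000, 0.0000)  (base)
link 0: phi[0] = 95 = 95 deg
  cos(95 deg) = -0.0872, sin(95 deg) = 0.9962
  joint[1] = (0.0000, 0.0000) + 9.6 * (-0.0872, 0.9962) = (0.0000 + -0.8367, 0.0000 + 9.5635) = (-0.8367, 9.5635)
link 1: phi[1] = 95 + 215 = 310 deg
  cos(310 deg) = 0.6428, sin(310 deg) = -0.7660
  joint[2] = (-0.8367, 9.5635) + 11.5 * (0.6428, -0.7660) = (-0.8367 + 7.3921, 9.5635 + -8.8095) = (6.5554, 0.7540)
link 2: phi[2] = 95 + 215 + -45 = 265 deg
  cos(265 deg) = -0.0872, sin(265 deg) = -0.9962
  joint[3] = (6.5554, 0.7540) + 9.4 * (-0.0872, -0.9962) = (6.5554 + -0.8193, 0.7540 + -9.3642) = (5.7361, -8.6103)
End effector: (5.7361, -8.6103)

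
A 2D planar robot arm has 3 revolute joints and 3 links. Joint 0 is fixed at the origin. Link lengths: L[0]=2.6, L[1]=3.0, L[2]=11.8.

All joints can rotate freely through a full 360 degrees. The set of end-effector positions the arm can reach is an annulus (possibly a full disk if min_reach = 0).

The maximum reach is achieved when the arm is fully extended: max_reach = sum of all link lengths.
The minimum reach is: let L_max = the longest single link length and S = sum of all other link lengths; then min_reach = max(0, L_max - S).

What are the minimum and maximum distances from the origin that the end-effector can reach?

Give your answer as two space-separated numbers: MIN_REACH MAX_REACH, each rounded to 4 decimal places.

Link lengths: [2.6, 3.0, 11.8]
max_reach = 2.6 + 3 + 11.8 = 17.4
L_max = max([2.6, 3.0, 11.8]) = 11.8
S (sum of others) = 17.4 - 11.8 = 5.6
min_reach = max(0, 11.8 - 5.6) = max(0, 6.2) = 6.2

Answer: 6.2000 17.4000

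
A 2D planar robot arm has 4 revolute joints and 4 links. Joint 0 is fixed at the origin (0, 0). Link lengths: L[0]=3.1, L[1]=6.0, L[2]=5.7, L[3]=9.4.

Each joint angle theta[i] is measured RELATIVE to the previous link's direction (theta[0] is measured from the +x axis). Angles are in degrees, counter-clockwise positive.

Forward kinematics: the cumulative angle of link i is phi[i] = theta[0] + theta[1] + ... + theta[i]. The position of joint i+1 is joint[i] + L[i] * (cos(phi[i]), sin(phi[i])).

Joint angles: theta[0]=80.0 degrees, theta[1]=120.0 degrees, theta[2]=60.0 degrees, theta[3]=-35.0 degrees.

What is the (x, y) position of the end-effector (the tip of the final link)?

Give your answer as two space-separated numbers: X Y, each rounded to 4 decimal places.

Answer: -12.7364 -11.2594

Derivation:
joint[0] = (0.0000, 0.0000)  (base)
link 0: phi[0] = 80 = 80 deg
  cos(80 deg) = 0.1736, sin(80 deg) = 0.9848
  joint[1] = (0.0000, 0.0000) + 3.1 * (0.1736, 0.9848) = (0.0000 + 0.5383, 0.0000 + 3.0529) = (0.5383, 3.0529)
link 1: phi[1] = 80 + 120 = 200 deg
  cos(200 deg) = -0.9397, sin(200 deg) = -0.3420
  joint[2] = (0.5383, 3.0529) + 6 * (-0.9397, -0.3420) = (0.5383 + -5.6382, 3.0529 + -2.0521) = (-5.0998, 1.0008)
link 2: phi[2] = 80 + 120 + 60 = 260 deg
  cos(260 deg) = -0.1736, sin(260 deg) = -0.9848
  joint[3] = (-5.0998, 1.0008) + 5.7 * (-0.1736, -0.9848) = (-5.0998 + -0.9898, 1.0008 + -5.6134) = (-6.0896, -4.6126)
link 3: phi[3] = 80 + 120 + 60 + -35 = 225 deg
  cos(225 deg) = -0.7071, sin(225 deg) = -0.7071
  joint[4] = (-6.0896, -4.6126) + 9.4 * (-0.7071, -0.7071) = (-6.0896 + -6.6468, -4.6126 + -6.6468) = (-12.7364, -11.2594)
End effector: (-12.7364, -11.2594)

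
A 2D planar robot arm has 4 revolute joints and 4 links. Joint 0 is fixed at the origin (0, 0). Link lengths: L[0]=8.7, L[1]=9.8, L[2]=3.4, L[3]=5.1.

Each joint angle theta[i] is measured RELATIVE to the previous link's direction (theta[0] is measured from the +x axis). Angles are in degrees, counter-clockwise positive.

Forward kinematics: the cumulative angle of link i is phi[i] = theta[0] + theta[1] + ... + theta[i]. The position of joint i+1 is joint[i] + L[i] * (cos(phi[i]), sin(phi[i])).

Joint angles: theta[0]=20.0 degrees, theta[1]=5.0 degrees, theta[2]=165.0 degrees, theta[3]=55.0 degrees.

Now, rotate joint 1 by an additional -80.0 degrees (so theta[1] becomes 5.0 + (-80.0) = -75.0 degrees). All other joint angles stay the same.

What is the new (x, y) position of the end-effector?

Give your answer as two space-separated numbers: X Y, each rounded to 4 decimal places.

Answer: 7.7073 -0.5372

Derivation:
joint[0] = (0.0000, 0.0000)  (base)
link 0: phi[0] = 20 = 20 deg
  cos(20 deg) = 0.9397, sin(20 deg) = 0.3420
  joint[1] = (0.0000, 0.0000) + 8.7 * (0.9397, 0.3420) = (0.0000 + 8.1753, 0.0000 + 2.9756) = (8.1753, 2.9756)
link 1: phi[1] = 20 + -75 = -55 deg
  cos(-55 deg) = 0.5736, sin(-55 deg) = -0.8192
  joint[2] = (8.1753, 2.9756) + 9.8 * (0.5736, -0.8192) = (8.1753 + 5.6210, 2.9756 + -8.0277) = (13.7964, -5.0521)
link 2: phi[2] = 20 + -75 + 165 = 110 deg
  cos(110 deg) = -0.3420, sin(110 deg) = 0.9397
  joint[3] = (13.7964, -5.0521) + 3.4 * (-0.3420, 0.9397) = (13.7964 + -1.1629, -5.0521 + 3.1950) = (12.6335, -1.8572)
link 3: phi[3] = 20 + -75 + 165 + 55 = 165 deg
  cos(165 deg) = -0.9659, sin(165 deg) = 0.2588
  joint[4] = (12.6335, -1.8572) + 5.1 * (-0.9659, 0.2588) = (12.6335 + -4.9262, -1.8572 + 1.3200) = (7.7073, -0.5372)
End effector: (7.7073, -0.5372)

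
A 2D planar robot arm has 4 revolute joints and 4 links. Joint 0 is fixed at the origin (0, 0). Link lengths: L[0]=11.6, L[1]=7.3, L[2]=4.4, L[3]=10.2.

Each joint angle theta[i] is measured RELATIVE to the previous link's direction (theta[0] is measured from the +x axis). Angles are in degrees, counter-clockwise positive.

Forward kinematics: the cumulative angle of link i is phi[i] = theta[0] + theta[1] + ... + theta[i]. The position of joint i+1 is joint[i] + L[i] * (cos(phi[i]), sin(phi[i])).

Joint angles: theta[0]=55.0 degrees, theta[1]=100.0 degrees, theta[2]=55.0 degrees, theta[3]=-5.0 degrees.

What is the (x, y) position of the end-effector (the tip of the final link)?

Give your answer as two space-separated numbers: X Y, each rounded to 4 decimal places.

Answer: -13.0174 6.0766

Derivation:
joint[0] = (0.0000, 0.0000)  (base)
link 0: phi[0] = 55 = 55 deg
  cos(55 deg) = 0.5736, sin(55 deg) = 0.8192
  joint[1] = (0.0000, 0.0000) + 11.6 * (0.5736, 0.8192) = (0.0000 + 6.6535, 0.0000 + 9.5022) = (6.6535, 9.5022)
link 1: phi[1] = 55 + 100 = 155 deg
  cos(155 deg) = -0.9063, sin(155 deg) = 0.4226
  joint[2] = (6.6535, 9.5022) + 7.3 * (-0.9063, 0.4226) = (6.6535 + -6.6160, 9.5022 + 3.0851) = (0.0374, 12.5873)
link 2: phi[2] = 55 + 100 + 55 = 210 deg
  cos(210 deg) = -0.8660, sin(210 deg) = -0.5000
  joint[3] = (0.0374, 12.5873) + 4.4 * (-0.8660, -0.5000) = (0.0374 + -3.8105, 12.5873 + -2.2000) = (-3.7731, 10.3873)
link 3: phi[3] = 55 + 100 + 55 + -5 = 205 deg
  cos(205 deg) = -0.9063, sin(205 deg) = -0.4226
  joint[4] = (-3.7731, 10.3873) + 10.2 * (-0.9063, -0.4226) = (-3.7731 + -9.2443, 10.3873 + -4.3107) = (-13.0174, 6.0766)
End effector: (-13.0174, 6.0766)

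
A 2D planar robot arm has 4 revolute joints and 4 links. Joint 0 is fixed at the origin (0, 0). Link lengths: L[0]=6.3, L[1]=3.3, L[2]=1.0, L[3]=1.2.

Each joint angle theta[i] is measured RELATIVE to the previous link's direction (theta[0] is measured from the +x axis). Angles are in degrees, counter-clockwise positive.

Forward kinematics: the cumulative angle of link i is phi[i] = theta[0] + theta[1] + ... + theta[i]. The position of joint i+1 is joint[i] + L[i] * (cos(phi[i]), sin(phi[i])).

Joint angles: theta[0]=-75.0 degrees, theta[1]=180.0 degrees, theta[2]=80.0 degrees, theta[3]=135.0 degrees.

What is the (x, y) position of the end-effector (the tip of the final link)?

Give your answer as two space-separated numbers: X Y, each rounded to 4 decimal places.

joint[0] = (0.0000, 0.0000)  (base)
link 0: phi[0] = -75 = -75 deg
  cos(-75 deg) = 0.2588, sin(-75 deg) = -0.9659
  joint[1] = (0.0000, 0.0000) + 6.3 * (0.2588, -0.9659) = (0.0000 + 1.6306, 0.0000 + -6.0853) = (1.6306, -6.0853)
link 1: phi[1] = -75 + 180 = 105 deg
  cos(105 deg) = -0.2588, sin(105 deg) = 0.9659
  joint[2] = (1.6306, -6.0853) + 3.3 * (-0.2588, 0.9659) = (1.6306 + -0.8541, -6.0853 + 3.1876) = (0.7765, -2.8978)
link 2: phi[2] = -75 + 180 + 80 = 185 deg
  cos(185 deg) = -0.9962, sin(185 deg) = -0.0872
  joint[3] = (0.7765, -2.8978) + 1 * (-0.9962, -0.0872) = (0.7765 + -0.9962, -2.8978 + -0.0872) = (-0.2197, -2.9849)
link 3: phi[3] = -75 + 180 + 80 + 135 = 320 deg
  cos(320 deg) = 0.7660, sin(320 deg) = -0.6428
  joint[4] = (-0.2197, -2.9849) + 1.2 * (0.7660, -0.6428) = (-0.2197 + 0.9193, -2.9849 + -0.7713) = (0.6995, -3.7563)
End effector: (0.6995, -3.7563)

Answer: 0.6995 -3.7563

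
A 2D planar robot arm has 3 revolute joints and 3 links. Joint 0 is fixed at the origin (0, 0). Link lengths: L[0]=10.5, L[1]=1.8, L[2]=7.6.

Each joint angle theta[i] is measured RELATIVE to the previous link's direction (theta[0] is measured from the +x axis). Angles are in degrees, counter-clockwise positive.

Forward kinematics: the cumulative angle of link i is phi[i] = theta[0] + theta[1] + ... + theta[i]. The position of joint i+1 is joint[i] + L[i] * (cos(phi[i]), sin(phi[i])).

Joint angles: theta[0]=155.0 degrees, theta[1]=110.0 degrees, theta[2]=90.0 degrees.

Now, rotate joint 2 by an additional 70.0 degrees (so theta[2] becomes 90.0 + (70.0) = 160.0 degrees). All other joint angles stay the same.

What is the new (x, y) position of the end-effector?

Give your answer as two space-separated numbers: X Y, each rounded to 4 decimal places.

joint[0] = (0.0000, 0.0000)  (base)
link 0: phi[0] = 155 = 155 deg
  cos(155 deg) = -0.9063, sin(155 deg) = 0.4226
  joint[1] = (0.0000, 0.0000) + 10.5 * (-0.9063, 0.4226) = (0.0000 + -9.5162, 0.0000 + 4.4375) = (-9.5162, 4.4375)
link 1: phi[1] = 155 + 110 = 265 deg
  cos(265 deg) = -0.0872, sin(265 deg) = -0.9962
  joint[2] = (-9.5162, 4.4375) + 1.8 * (-0.0872, -0.9962) = (-9.5162 + -0.1569, 4.4375 + -1.7932) = (-9.6731, 2.6443)
link 2: phi[2] = 155 + 110 + 160 = 425 deg
  cos(425 deg) = 0.4226, sin(425 deg) = 0.9063
  joint[3] = (-9.6731, 2.6443) + 7.6 * (0.4226, 0.9063) = (-9.6731 + 3.2119, 2.6443 + 6.8879) = (-6.4612, 9.5323)
End effector: (-6.4612, 9.5323)

Answer: -6.4612 9.5323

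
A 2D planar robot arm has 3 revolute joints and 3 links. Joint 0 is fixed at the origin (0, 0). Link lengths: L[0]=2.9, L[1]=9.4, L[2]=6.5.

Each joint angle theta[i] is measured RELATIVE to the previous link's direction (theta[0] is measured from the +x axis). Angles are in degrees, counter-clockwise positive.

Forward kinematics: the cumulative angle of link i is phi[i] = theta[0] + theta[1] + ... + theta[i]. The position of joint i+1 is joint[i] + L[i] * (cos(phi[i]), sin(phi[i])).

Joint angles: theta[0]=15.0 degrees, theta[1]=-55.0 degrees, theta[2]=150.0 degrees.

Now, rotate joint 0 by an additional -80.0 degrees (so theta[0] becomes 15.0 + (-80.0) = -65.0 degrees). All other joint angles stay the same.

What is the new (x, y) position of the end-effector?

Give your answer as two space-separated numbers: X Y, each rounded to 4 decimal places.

joint[0] = (0.0000, 0.0000)  (base)
link 0: phi[0] = -65 = -65 deg
  cos(-65 deg) = 0.4226, sin(-65 deg) = -0.9063
  joint[1] = (0.0000, 0.0000) + 2.9 * (0.4226, -0.9063) = (0.0000 + 1.2256, 0.0000 + -2.6283) = (1.2256, -2.6283)
link 1: phi[1] = -65 + -55 = -120 deg
  cos(-120 deg) = -0.5000, sin(-120 deg) = -0.8660
  joint[2] = (1.2256, -2.6283) + 9.4 * (-0.5000, -0.8660) = (1.2256 + -4.7000, -2.6283 + -8.1406) = (-3.4744, -10.7689)
link 2: phi[2] = -65 + -55 + 150 = 30 deg
  cos(30 deg) = 0.8660, sin(30 deg) = 0.5000
  joint[3] = (-3.4744, -10.7689) + 6.5 * (0.8660, 0.5000) = (-3.4744 + 5.6292, -10.7689 + 3.2500) = (2.1548, -7.5189)
End effector: (2.1548, -7.5189)

Answer: 2.1548 -7.5189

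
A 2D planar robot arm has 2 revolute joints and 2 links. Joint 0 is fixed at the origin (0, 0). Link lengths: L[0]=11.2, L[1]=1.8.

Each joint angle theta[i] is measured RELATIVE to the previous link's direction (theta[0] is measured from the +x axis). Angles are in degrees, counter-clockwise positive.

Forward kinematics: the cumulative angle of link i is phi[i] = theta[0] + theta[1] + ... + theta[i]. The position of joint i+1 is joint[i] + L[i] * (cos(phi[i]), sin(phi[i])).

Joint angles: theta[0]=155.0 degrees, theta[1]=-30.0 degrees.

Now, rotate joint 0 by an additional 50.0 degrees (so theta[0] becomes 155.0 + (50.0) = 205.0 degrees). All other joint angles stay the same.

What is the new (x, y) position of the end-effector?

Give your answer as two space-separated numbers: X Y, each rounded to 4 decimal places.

Answer: -11.9438 -4.5764

Derivation:
joint[0] = (0.0000, 0.0000)  (base)
link 0: phi[0] = 205 = 205 deg
  cos(205 deg) = -0.9063, sin(205 deg) = -0.4226
  joint[1] = (0.0000, 0.0000) + 11.2 * (-0.9063, -0.4226) = (0.0000 + -10.1506, 0.0000 + -4.7333) = (-10.1506, -4.7333)
link 1: phi[1] = 205 + -30 = 175 deg
  cos(175 deg) = -0.9962, sin(175 deg) = 0.0872
  joint[2] = (-10.1506, -4.7333) + 1.8 * (-0.9962, 0.0872) = (-10.1506 + -1.7932, -4.7333 + 0.1569) = (-11.9438, -4.5764)
End effector: (-11.9438, -4.5764)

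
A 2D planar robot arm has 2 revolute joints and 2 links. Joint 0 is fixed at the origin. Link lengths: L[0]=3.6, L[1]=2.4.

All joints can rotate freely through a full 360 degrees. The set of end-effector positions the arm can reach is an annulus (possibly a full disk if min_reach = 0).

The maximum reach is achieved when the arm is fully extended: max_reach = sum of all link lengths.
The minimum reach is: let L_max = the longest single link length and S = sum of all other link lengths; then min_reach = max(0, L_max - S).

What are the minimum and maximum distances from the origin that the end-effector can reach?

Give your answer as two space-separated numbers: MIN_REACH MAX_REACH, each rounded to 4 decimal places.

Answer: 1.2000 6.0000

Derivation:
Link lengths: [3.6, 2.4]
max_reach = 3.6 + 2.4 = 6
L_max = max([3.6, 2.4]) = 3.6
S (sum of others) = 6 - 3.6 = 2.4
min_reach = max(0, 3.6 - 2.4) = max(0, 1.2) = 1.2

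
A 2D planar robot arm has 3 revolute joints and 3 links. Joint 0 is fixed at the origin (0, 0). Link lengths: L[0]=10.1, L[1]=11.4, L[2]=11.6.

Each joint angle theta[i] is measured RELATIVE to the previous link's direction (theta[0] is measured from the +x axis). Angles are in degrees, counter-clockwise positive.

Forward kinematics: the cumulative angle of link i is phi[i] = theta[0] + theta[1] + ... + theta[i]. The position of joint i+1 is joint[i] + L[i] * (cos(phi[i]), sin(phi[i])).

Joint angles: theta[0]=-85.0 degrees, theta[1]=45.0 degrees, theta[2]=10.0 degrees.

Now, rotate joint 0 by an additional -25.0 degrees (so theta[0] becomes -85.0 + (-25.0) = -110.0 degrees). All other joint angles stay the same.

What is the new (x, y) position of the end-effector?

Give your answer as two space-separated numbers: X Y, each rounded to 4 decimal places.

joint[0] = (0.0000, 0.0000)  (base)
link 0: phi[0] = -110 = -110 deg
  cos(-110 deg) = -0.3420, sin(-110 deg) = -0.9397
  joint[1] = (0.0000, 0.0000) + 10.1 * (-0.3420, -0.9397) = (0.0000 + -3.4544, 0.0000 + -9.4909) = (-3.4544, -9.4909)
link 1: phi[1] = -110 + 45 = -65 deg
  cos(-65 deg) = 0.4226, sin(-65 deg) = -0.9063
  joint[2] = (-3.4544, -9.4909) + 11.4 * (0.4226, -0.9063) = (-3.4544 + 4.8178, -9.4909 + -10.3319) = (1.3634, -19.8228)
link 2: phi[2] = -110 + 45 + 10 = -55 deg
  cos(-55 deg) = 0.5736, sin(-55 deg) = -0.8192
  joint[3] = (1.3634, -19.8228) + 11.6 * (0.5736, -0.8192) = (1.3634 + 6.6535, -19.8228 + -9.5022) = (8.0169, -29.3250)
End effector: (8.0169, -29.3250)

Answer: 8.0169 -29.3250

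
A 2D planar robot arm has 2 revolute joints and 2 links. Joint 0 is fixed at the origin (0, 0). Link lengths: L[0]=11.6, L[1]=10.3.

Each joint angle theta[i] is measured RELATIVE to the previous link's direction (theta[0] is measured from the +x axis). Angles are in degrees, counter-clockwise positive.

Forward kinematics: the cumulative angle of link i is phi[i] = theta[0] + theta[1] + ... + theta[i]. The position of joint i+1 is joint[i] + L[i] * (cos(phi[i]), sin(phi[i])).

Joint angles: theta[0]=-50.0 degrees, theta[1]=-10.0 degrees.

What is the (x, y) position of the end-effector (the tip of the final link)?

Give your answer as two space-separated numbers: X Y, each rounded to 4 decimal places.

Answer: 12.6063 -17.8062

Derivation:
joint[0] = (0.0000, 0.0000)  (base)
link 0: phi[0] = -50 = -50 deg
  cos(-50 deg) = 0.6428, sin(-50 deg) = -0.7660
  joint[1] = (0.0000, 0.0000) + 11.6 * (0.6428, -0.7660) = (0.0000 + 7.4563, 0.0000 + -8.8861) = (7.4563, -8.8861)
link 1: phi[1] = -50 + -10 = -60 deg
  cos(-60 deg) = 0.5000, sin(-60 deg) = -0.8660
  joint[2] = (7.4563, -8.8861) + 10.3 * (0.5000, -0.8660) = (7.4563 + 5.1500, -8.8861 + -8.9201) = (12.6063, -17.8062)
End effector: (12.6063, -17.8062)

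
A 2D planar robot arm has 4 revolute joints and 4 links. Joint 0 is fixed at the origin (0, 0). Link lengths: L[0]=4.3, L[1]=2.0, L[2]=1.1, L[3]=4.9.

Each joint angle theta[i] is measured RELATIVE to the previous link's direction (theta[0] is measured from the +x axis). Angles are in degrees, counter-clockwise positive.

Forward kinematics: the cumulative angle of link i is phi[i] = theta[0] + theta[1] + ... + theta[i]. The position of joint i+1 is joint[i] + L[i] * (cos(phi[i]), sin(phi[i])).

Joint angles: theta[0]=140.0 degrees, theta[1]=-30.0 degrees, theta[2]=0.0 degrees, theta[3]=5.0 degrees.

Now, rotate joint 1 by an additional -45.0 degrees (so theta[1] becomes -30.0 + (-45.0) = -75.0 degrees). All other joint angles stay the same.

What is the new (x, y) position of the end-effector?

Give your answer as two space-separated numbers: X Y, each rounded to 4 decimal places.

joint[0] = (0.0000, 0.0000)  (base)
link 0: phi[0] = 140 = 140 deg
  cos(140 deg) = -0.7660, sin(140 deg) = 0.6428
  joint[1] = (0.0000, 0.0000) + 4.3 * (-0.7660, 0.6428) = (0.0000 + -3.2940, 0.0000 + 2.7640) = (-3.2940, 2.7640)
link 1: phi[1] = 140 + -75 = 65 deg
  cos(65 deg) = 0.4226, sin(65 deg) = 0.9063
  joint[2] = (-3.2940, 2.7640) + 2 * (0.4226, 0.9063) = (-3.2940 + 0.8452, 2.7640 + 1.8126) = (-2.4488, 4.5766)
link 2: phi[2] = 140 + -75 + 0 = 65 deg
  cos(65 deg) = 0.4226, sin(65 deg) = 0.9063
  joint[3] = (-2.4488, 4.5766) + 1.1 * (0.4226, 0.9063) = (-2.4488 + 0.4649, 4.5766 + 0.9969) = (-1.9839, 5.5735)
link 3: phi[3] = 140 + -75 + 0 + 5 = 70 deg
  cos(70 deg) = 0.3420, sin(70 deg) = 0.9397
  joint[4] = (-1.9839, 5.5735) + 4.9 * (0.3420, 0.9397) = (-1.9839 + 1.6759, 5.5735 + 4.6045) = (-0.3080, 10.1780)
End effector: (-0.3080, 10.1780)

Answer: -0.3080 10.1780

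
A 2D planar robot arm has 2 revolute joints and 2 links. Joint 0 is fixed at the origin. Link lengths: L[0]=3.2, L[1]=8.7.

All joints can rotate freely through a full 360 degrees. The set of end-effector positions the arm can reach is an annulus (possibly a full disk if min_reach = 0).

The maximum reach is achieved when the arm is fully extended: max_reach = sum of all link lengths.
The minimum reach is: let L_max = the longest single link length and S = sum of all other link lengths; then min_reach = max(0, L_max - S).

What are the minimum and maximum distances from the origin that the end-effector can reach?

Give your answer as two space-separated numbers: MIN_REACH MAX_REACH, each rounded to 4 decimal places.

Answer: 5.5000 11.9000

Derivation:
Link lengths: [3.2, 8.7]
max_reach = 3.2 + 8.7 = 11.9
L_max = max([3.2, 8.7]) = 8.7
S (sum of others) = 11.9 - 8.7 = 3.2
min_reach = max(0, 8.7 - 3.2) = max(0, 5.5) = 5.5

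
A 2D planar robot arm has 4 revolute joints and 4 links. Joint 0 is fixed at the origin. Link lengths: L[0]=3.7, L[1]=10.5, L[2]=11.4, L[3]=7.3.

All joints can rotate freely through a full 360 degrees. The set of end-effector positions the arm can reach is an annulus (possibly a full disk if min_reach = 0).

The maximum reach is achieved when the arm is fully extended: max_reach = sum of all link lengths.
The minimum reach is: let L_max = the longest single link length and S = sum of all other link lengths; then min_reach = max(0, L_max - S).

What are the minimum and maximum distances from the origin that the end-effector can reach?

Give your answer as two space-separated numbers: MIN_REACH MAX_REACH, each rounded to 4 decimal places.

Answer: 0.0000 32.9000

Derivation:
Link lengths: [3.7, 10.5, 11.4, 7.3]
max_reach = 3.7 + 10.5 + 11.4 + 7.3 = 32.9
L_max = max([3.7, 10.5, 11.4, 7.3]) = 11.4
S (sum of others) = 32.9 - 11.4 = 21.5
min_reach = max(0, 11.4 - 21.5) = max(0, -10.1) = 0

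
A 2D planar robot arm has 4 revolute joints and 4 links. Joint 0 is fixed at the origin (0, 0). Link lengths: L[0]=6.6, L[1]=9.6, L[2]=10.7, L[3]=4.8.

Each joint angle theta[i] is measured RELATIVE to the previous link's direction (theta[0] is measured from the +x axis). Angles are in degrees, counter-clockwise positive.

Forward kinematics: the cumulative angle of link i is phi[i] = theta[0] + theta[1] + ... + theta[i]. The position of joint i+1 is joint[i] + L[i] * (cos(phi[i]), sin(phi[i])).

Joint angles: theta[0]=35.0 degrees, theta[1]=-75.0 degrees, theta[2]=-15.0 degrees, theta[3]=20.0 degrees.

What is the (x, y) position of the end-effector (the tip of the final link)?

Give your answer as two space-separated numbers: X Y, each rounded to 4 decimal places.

joint[0] = (0.0000, 0.0000)  (base)
link 0: phi[0] = 35 = 35 deg
  cos(35 deg) = 0.8192, sin(35 deg) = 0.5736
  joint[1] = (0.0000, 0.0000) + 6.6 * (0.8192, 0.5736) = (0.0000 + 5.4064, 0.0000 + 3.7856) = (5.4064, 3.7856)
link 1: phi[1] = 35 + -75 = -40 deg
  cos(-40 deg) = 0.7660, sin(-40 deg) = -0.6428
  joint[2] = (5.4064, 3.7856) + 9.6 * (0.7660, -0.6428) = (5.4064 + 7.3540, 3.7856 + -6.1708) = (12.7604, -2.3852)
link 2: phi[2] = 35 + -75 + -15 = -55 deg
  cos(-55 deg) = 0.5736, sin(-55 deg) = -0.8192
  joint[3] = (12.7604, -2.3852) + 10.7 * (0.5736, -0.8192) = (12.7604 + 6.1373, -2.3852 + -8.7649) = (18.8977, -11.1501)
link 3: phi[3] = 35 + -75 + -15 + 20 = -35 deg
  cos(-35 deg) = 0.8192, sin(-35 deg) = -0.5736
  joint[4] = (18.8977, -11.1501) + 4.8 * (0.8192, -0.5736) = (18.8977 + 3.9319, -11.1501 + -2.7532) = (22.8296, -13.9033)
End effector: (22.8296, -13.9033)

Answer: 22.8296 -13.9033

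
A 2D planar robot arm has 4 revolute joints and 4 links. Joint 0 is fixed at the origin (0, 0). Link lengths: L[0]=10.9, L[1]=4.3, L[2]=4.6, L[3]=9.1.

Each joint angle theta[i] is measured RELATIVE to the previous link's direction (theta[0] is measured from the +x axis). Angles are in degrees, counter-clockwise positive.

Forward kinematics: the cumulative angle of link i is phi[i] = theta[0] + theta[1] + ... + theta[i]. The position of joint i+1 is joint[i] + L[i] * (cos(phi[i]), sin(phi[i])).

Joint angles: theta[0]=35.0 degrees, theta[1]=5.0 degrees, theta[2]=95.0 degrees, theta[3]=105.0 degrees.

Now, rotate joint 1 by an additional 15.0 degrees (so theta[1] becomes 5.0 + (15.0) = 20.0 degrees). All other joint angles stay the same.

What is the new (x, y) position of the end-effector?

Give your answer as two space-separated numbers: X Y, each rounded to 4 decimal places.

joint[0] = (0.0000, 0.0000)  (base)
link 0: phi[0] = 35 = 35 deg
  cos(35 deg) = 0.8192, sin(35 deg) = 0.5736
  joint[1] = (0.0000, 0.0000) + 10.9 * (0.8192, 0.5736) = (0.0000 + 8.9288, 0.0000 + 6.2520) = (8.9288, 6.2520)
link 1: phi[1] = 35 + 20 = 55 deg
  cos(55 deg) = 0.5736, sin(55 deg) = 0.8192
  joint[2] = (8.9288, 6.2520) + 4.3 * (0.5736, 0.8192) = (8.9288 + 2.4664, 6.2520 + 3.5224) = (11.3951, 9.7743)
link 2: phi[2] = 35 + 20 + 95 = 150 deg
  cos(150 deg) = -0.8660, sin(150 deg) = 0.5000
  joint[3] = (11.3951, 9.7743) + 4.6 * (-0.8660, 0.5000) = (11.3951 + -3.9837, 9.7743 + 2.3000) = (7.4114, 12.0743)
link 3: phi[3] = 35 + 20 + 95 + 105 = 255 deg
  cos(255 deg) = -0.2588, sin(255 deg) = -0.9659
  joint[4] = (7.4114, 12.0743) + 9.1 * (-0.2588, -0.9659) = (7.4114 + -2.3553, 12.0743 + -8.7899) = (5.0562, 3.2844)
End effector: (5.0562, 3.2844)

Answer: 5.0562 3.2844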